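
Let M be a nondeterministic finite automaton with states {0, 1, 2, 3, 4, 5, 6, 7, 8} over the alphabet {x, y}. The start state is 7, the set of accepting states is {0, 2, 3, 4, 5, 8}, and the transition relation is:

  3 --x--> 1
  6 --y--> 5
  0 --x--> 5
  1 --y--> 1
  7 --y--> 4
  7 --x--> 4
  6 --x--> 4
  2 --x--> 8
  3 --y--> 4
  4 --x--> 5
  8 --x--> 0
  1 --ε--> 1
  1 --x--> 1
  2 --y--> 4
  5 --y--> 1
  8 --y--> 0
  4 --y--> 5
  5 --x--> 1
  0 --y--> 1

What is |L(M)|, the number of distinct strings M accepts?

6

The useful subgraph on states {4, 5, 7} is acyclic, so L(M) is finite; the longest accepting path visits 3 useful states, giving maximum string length 2.
Counting accepting paths from 7 by length: 2 of length 1, 4 of length 2. Total 6.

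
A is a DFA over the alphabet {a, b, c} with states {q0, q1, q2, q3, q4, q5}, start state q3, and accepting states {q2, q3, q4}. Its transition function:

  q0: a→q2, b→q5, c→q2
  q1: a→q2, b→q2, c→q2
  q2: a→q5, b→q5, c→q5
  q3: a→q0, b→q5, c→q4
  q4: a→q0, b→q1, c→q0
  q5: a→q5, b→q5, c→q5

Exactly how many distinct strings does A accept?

11

The useful subgraph on states {q0, q1, q2, q3, q4} is acyclic, so L(A) is finite; the longest accepting path visits 4 useful states, giving maximum string length 3.
Counting accepting paths from q3 by length: 1 of length 0, 1 of length 1, 2 of length 2, 7 of length 3. Total 11.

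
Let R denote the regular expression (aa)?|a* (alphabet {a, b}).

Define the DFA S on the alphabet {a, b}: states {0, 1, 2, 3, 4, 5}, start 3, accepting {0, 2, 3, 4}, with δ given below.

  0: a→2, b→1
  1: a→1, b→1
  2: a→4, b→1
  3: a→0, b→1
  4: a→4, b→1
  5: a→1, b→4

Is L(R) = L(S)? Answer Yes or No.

Converting the expression R to a DFA (subset construction, then merging equivalent states) gives the minimal DFA with states {r0, r1}, start state r0, accepting states {r0} and transitions r0: a→r0, b→r1; r1: a→r1, b→r1.
Exploring the product automaton R × S from the start pair (r0, 3), following both machines on each input symbol, reaches 5 state pairs: (r0, 3), (r0, 0), (r1, 1), (r0, 2), (r0, 4).
R accepts in {r0} and S accepts in {0, 2, 3, 4}. In every reachable pair the two components are either both accepting — (r0, 3), (r0, 0), (r0, 2), (r0, 4) — or both non-accepting, so no string is accepted by exactly one of the machines: L(R) \ L(S) and L(S) \ L(R) are both empty.
Hence every string is accepted by R iff it is accepted by S, and the two languages coincide.

Yes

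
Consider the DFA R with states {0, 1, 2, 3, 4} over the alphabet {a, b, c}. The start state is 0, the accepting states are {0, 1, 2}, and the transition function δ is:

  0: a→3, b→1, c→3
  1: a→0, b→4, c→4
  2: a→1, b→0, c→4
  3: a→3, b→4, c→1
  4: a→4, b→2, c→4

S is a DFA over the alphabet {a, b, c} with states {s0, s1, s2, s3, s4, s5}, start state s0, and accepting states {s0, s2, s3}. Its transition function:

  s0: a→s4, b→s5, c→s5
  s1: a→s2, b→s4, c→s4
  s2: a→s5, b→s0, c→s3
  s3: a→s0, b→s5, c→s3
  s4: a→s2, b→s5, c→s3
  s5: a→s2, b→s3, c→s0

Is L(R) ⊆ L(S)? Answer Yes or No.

The string b is in L(R) but not in L(S).
So L(R) ⊄ L(S).

No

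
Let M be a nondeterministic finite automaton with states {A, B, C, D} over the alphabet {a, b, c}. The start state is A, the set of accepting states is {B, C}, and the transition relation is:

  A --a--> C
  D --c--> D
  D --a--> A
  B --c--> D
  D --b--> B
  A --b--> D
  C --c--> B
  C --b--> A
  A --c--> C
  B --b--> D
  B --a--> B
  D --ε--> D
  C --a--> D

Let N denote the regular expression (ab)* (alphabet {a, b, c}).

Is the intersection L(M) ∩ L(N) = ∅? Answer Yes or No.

Yes

Converting the expression N to a DFA (subset construction, then merging equivalent states) gives the minimal DFA with states {n0, n1, n2}, start state n0, accepting states {n0} and transitions n0: a→n1, b→n2, c→n2; n1: a→n2, b→n0, c→n2; n2: a→n2, b→n2, c→n2.
Exploring the product automaton M × N from the start pair (A, n0), following both machines on each input symbol, reaches 6 state pairs: (A, n0), (C, n1), (D, n2), (C, n2), (B, n2), (A, n2).
M accepts in {B, C} and N accepts in {n0}; no reachable pair has both components accepting, so no string drives both machines to acceptance simultaneously and L(M) ∩ L(N) = ∅.
So no string is accepted by both, and the intersection is empty.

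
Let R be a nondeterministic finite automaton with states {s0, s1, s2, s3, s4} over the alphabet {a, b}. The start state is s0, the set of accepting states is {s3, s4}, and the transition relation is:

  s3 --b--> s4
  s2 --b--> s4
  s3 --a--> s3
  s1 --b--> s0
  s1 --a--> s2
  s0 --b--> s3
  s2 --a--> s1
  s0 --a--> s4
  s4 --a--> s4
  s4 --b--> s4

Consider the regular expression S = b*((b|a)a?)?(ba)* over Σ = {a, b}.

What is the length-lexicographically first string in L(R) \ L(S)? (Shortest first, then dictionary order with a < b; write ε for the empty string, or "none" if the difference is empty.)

The string ab is accepted by R but not by S.
No shorter string lies in the difference, and ab is the lexicographically first length-2 string in L(R) \ L(S).

ab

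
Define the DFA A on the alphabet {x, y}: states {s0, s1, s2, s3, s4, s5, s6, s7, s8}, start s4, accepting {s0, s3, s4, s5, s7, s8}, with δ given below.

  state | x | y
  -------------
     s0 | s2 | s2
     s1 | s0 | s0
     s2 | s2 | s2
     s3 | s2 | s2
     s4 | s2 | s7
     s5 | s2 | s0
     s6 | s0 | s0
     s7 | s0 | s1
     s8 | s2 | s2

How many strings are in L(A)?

The useful subgraph on states {s0, s1, s4, s7} is acyclic, so L(A) is finite; the longest accepting path visits 4 useful states, giving maximum string length 3.
Counting accepting paths from s4 by length: 1 of length 0, 1 of length 1, 1 of length 2, 2 of length 3. Total 5.

5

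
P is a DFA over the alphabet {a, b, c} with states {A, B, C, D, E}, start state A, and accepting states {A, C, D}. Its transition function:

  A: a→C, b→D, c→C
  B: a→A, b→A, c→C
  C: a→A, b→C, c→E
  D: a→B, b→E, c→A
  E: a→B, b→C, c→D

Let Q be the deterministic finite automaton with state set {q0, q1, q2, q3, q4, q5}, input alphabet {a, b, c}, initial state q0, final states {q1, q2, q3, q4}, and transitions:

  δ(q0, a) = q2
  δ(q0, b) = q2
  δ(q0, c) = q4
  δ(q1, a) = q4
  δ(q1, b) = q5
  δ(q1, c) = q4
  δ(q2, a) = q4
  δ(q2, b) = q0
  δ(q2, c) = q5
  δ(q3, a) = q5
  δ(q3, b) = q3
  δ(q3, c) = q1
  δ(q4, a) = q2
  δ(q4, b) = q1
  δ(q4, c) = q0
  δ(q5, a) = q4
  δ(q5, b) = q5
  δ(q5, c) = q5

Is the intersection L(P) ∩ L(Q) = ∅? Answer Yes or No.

No

The string a is accepted by both P and Q.
Hence L(P) ∩ L(Q) ≠ ∅.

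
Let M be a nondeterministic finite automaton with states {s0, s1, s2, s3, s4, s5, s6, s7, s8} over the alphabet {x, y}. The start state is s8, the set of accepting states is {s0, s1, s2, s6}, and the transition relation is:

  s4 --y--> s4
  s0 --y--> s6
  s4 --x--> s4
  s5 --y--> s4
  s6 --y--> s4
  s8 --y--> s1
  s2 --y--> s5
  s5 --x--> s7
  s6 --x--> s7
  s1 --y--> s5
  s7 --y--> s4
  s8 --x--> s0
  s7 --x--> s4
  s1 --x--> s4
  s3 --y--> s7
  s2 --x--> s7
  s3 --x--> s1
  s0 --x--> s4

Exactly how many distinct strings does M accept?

The useful subgraph on states {s0, s1, s6, s8} is acyclic, so L(M) is finite; the longest accepting path visits 3 useful states, giving maximum string length 2.
Counting accepting paths from s8 by length: 2 of length 1, 1 of length 2. Total 3.

3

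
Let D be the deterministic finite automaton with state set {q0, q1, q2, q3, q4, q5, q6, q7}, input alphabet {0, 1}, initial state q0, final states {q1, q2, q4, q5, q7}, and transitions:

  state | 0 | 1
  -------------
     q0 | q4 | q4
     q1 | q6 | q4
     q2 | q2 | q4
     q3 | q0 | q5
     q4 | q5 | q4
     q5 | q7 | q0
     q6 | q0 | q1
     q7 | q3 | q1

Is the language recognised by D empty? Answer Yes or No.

No

The string 0 is accepted: the run q0 → q4 ends in the accepting state q4.
Since at least one string is accepted, L(D) is not empty.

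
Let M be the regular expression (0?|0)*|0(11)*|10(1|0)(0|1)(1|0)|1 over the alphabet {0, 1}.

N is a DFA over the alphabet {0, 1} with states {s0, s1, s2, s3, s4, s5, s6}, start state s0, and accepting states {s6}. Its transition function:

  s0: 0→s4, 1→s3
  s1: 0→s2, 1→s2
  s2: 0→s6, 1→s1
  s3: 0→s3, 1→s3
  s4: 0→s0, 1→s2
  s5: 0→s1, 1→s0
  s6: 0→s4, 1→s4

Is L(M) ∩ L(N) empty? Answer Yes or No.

Yes

Converting the expression M to a DFA (subset construction, then merging equivalent states) gives the minimal DFA with states {m0, m1, m2, m3, m4, m5, m6, m7, m8, m9, m10}, start state m0, accepting states {m0, m1, m2, m3, m7, m10} and transitions m0: 0→m1, 1→m2; m1: 0→m3, 1→m4; m2: 0→m5, 1→m6; m3: 0→m3, 1→m6; m4: 0→m6, 1→m7; m5: 0→m8, 1→m8; m6: 0→m6, 1→m6; m7: 0→m6, 1→m4; m8: 0→m9, 1→m9; m9: 0→m10, 1→m10; m10: 0→m6, 1→m6.
Exploring the product automaton M × N from the start pair (m0, s0), following both machines on each input symbol, reaches 17 state pairs: (m0, s0), (m1, s4), (m2, s3), (m3, s0), (m4, s2), (m5, s3), (m6, s3), (m3, s4), (m6, s6), (m7, s1), (m8, s3), (m6, s2), (m6, s4), (m9, s3), (m6, s1), (m6, s0), (m10, s3).
M accepts in {m0, m1, m2, m3, m7, m10} and N accepts in {s6}; no reachable pair has both components accepting, so no string drives both machines to acceptance simultaneously and L(M) ∩ L(N) = ∅.
So no string is accepted by both, and the intersection is empty.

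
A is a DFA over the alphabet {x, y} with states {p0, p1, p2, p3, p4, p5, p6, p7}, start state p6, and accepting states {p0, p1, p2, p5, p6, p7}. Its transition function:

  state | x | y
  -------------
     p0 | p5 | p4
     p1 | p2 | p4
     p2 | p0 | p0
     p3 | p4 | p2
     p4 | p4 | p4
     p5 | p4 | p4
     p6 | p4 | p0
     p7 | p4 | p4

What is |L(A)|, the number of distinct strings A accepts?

The useful subgraph on states {p0, p5, p6} is acyclic, so L(A) is finite; the longest accepting path visits 3 useful states, giving maximum string length 2.
Counting accepting paths from p6 by length: 1 of length 0, 1 of length 1, 1 of length 2. Total 3.

3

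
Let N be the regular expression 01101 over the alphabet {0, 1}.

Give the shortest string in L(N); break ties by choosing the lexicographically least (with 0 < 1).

01101

By inspection of the expression, no string of length less than 5 matches, and 01101 is the lexicographically first match of length 5.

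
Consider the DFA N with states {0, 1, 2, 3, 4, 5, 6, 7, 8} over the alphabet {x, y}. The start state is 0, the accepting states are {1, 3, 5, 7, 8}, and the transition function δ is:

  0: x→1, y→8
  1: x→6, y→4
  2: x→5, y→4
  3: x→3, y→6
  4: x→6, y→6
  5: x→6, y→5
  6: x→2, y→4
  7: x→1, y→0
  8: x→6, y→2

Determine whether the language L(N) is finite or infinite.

infinite

State 2 is reachable from the start and can reach an accepting state, and it lies on the cycle 2 → 4 → 6 → 2.
Traversing that cycle any number of times yields accepted strings of unbounded length, so the language is infinite.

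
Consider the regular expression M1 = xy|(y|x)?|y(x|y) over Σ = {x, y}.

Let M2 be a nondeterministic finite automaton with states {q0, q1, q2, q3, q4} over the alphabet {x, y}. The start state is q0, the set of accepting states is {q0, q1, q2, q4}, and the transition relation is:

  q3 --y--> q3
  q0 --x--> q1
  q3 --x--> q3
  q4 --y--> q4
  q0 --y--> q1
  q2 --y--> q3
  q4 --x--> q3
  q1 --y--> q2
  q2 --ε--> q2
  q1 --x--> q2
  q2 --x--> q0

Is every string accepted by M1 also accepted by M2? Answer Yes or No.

Yes

Converting the expression M1 to a DFA (subset construction, then merging equivalent states) gives the minimal DFA with states {r0, r1, r2, r3, r4}, start state r0, accepting states {r0, r1, r2, r4} and transitions r0: x→r1, y→r2; r1: x→r3, y→r4; r2: x→r4, y→r4; r3: x→r3, y→r3; r4: x→r3, y→r3.
Exploring the product automaton M1 × M2 from the start pair (r0, q0), following both machines on each input symbol, reaches 8 state pairs: (r0, q0), (r1, q1), (r2, q1), (r3, q2), (r4, q2), (r3, q0), (r3, q3), (r3, q1).
M1 accepts in {r0, r1, r2, r4} and M2 accepts in {q0, q1, q2, q4}. The reachable pairs whose M1-component is accepting are (r0, q0), (r1, q1), (r2, q1), (r4, q2); in each of them the M2-component is accepting too, so the product for L(M1) \ L(M2) (M1-component accepting, M2-component rejecting) has no reachable accepting pair and the difference is empty.
Hence every string in L(M1) is also in L(M2).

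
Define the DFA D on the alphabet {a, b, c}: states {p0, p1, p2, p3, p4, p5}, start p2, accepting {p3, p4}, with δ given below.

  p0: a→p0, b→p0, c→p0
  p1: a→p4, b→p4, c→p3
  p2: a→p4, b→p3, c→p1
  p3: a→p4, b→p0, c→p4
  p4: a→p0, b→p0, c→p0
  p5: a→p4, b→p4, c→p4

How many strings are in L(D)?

The useful subgraph on states {p1, p2, p3, p4} is acyclic, so L(D) is finite; the longest accepting path visits 4 useful states, giving maximum string length 3.
Counting accepting paths from p2 by length: 2 of length 1, 5 of length 2, 2 of length 3. Total 9.

9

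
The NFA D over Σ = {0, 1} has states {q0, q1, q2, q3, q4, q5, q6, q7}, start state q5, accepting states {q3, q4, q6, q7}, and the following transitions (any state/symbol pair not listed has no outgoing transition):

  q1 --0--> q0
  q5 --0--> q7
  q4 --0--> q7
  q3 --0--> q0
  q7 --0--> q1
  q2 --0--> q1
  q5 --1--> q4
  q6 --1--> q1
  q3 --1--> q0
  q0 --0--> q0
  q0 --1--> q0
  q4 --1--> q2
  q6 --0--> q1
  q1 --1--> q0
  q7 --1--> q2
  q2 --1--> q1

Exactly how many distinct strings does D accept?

3

The useful subgraph on states {q4, q5, q7} is acyclic, so L(D) is finite; the longest accepting path visits 3 useful states, giving maximum string length 2.
Counting accepting paths from q5 by length: 2 of length 1, 1 of length 2. Total 3.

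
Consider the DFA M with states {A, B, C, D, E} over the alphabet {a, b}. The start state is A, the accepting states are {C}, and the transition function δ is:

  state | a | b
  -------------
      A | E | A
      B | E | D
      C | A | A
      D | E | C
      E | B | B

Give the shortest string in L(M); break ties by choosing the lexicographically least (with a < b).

aabb

A breadth-first search from A reaches an accepting state first via the path A → E → B → D → C on input aabb.
No string of length < 4 is accepted (BFS exhausts all shorter strings without reaching an accepting state), and aabb is the lexicographically least accepting string of length 4.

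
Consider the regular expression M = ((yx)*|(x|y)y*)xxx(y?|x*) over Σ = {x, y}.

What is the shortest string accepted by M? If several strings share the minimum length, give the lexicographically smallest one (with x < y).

By inspection of the expression, no string of length less than 3 matches, and xxx is the lexicographically first match of length 3.

xxx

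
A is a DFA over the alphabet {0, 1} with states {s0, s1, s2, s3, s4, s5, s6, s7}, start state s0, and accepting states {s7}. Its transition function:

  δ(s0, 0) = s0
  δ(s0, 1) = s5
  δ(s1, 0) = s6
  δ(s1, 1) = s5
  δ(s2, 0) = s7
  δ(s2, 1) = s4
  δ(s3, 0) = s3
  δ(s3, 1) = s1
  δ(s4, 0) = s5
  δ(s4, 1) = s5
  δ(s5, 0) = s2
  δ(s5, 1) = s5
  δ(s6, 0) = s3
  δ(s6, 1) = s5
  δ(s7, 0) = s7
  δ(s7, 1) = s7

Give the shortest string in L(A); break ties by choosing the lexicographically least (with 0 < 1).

A breadth-first search from s0 reaches an accepting state first via the path s0 → s5 → s2 → s7 on input 100.
No string of length < 3 is accepted (BFS exhausts all shorter strings without reaching an accepting state), and 100 is the lexicographically least accepting string of length 3.

100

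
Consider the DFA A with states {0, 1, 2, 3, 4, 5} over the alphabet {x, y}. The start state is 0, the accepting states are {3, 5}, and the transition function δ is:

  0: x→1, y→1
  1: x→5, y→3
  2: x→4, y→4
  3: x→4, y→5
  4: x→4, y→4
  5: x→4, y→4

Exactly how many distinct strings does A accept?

6

The useful subgraph on states {0, 1, 3, 5} is acyclic, so L(A) is finite; the longest accepting path visits 4 useful states, giving maximum string length 3.
Counting accepting paths from 0 by length: 4 of length 2, 2 of length 3. Total 6.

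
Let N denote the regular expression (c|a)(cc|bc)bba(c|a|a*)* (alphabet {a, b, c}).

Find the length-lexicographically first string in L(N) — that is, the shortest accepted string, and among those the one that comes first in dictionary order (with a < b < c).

By inspection of the expression, no string of length less than 6 matches, and abcbba is the lexicographically first match of length 6.

abcbba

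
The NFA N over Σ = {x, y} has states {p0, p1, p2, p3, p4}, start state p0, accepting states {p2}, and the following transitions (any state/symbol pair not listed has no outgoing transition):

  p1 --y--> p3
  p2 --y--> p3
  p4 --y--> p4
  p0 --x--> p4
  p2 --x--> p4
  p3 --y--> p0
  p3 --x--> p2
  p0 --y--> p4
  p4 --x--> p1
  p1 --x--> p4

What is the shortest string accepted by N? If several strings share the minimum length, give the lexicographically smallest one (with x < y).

xxyx

A breadth-first search from p0 reaches an accepting state first via the path p0 → p4 → p1 → p3 → p2 on input xxyx.
No string of length < 4 is accepted (BFS exhausts all shorter strings without reaching an accepting state), and xxyx is the lexicographically least accepting string of length 4.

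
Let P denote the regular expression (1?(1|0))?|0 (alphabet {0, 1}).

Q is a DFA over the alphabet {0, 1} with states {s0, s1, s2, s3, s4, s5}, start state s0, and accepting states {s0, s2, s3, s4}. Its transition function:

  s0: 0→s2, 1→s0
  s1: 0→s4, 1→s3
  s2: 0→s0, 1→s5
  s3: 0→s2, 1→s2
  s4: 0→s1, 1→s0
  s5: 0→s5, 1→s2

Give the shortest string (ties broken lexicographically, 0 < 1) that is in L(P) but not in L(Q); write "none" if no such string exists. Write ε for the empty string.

none

Converting the expression P to a DFA (subset construction, then merging equivalent states) gives the minimal DFA with states {p0, p1, p2, p3}, start state p0, accepting states {p0, p1, p2} and transitions p0: 0→p1, 1→p2; p1: 0→p3, 1→p3; p2: 0→p1, 1→p1; p3: 0→p3, 1→p3.
Exploring the product automaton P × Q from the start pair (p0, s0), following both machines on each input symbol, reaches 7 state pairs: (p0, s0), (p1, s2), (p2, s0), (p3, s0), (p3, s5), (p1, s0), (p3, s2).
P accepts in {p0, p1, p2} and Q accepts in {s0, s2, s3, s4}. The reachable pairs whose P-component is accepting are (p0, s0), (p1, s2), (p2, s0), (p1, s0); in each of them the Q-component is accepting too, so the product for L(P) \ L(Q) (P-component accepting, Q-component rejecting) has no reachable accepting pair and the difference is empty.
So every string accepted by P is also accepted by Q: L(P) \ L(Q) = ∅ and there is no such string.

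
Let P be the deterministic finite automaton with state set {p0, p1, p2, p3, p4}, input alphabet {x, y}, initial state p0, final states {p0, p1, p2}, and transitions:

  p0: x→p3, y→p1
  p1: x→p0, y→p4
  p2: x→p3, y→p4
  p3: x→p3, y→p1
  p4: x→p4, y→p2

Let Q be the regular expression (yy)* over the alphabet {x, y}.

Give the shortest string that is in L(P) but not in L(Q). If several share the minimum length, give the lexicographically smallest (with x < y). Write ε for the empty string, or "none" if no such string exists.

y

The string y is accepted by P but not by Q.
No shorter string lies in the difference, and y is the lexicographically first length-1 string in L(P) \ L(Q).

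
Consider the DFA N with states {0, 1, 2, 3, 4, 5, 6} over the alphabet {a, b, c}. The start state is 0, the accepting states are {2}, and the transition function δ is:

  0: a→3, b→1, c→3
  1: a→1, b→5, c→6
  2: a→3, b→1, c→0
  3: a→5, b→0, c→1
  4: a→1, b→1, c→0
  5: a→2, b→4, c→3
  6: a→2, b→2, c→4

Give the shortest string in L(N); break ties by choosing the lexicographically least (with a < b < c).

A breadth-first search from 0 reaches an accepting state first via the path 0 → 3 → 5 → 2 on input aaa.
No string of length < 3 is accepted (BFS exhausts all shorter strings without reaching an accepting state), and aaa is the lexicographically least accepting string of length 3.

aaa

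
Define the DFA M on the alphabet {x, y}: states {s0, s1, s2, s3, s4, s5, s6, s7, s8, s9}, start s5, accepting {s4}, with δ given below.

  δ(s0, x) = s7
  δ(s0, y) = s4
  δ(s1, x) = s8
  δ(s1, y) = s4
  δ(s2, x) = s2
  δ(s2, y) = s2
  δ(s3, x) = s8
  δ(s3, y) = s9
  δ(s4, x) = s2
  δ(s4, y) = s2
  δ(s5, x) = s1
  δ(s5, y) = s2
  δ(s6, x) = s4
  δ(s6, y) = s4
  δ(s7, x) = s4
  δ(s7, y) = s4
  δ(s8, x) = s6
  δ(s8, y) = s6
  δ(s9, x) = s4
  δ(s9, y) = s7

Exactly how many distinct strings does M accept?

5

The useful subgraph on states {s1, s4, s5, s6, s8} is acyclic, so L(M) is finite; the longest accepting path visits 5 useful states, giving maximum string length 4.
Counting accepting paths from s5 by length: 1 of length 2, 4 of length 4. Total 5.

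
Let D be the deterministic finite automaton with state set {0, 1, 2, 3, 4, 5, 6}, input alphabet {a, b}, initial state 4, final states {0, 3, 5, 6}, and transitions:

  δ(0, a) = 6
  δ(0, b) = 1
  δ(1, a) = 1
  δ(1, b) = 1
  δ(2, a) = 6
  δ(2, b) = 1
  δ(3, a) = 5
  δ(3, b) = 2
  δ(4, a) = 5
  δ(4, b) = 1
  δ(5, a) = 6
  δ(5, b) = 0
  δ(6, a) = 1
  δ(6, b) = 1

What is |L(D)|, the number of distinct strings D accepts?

The useful subgraph on states {0, 4, 5, 6} is acyclic, so L(D) is finite; the longest accepting path visits 4 useful states, giving maximum string length 3.
Counting accepting paths from 4 by length: 1 of length 1, 2 of length 2, 1 of length 3. Total 4.

4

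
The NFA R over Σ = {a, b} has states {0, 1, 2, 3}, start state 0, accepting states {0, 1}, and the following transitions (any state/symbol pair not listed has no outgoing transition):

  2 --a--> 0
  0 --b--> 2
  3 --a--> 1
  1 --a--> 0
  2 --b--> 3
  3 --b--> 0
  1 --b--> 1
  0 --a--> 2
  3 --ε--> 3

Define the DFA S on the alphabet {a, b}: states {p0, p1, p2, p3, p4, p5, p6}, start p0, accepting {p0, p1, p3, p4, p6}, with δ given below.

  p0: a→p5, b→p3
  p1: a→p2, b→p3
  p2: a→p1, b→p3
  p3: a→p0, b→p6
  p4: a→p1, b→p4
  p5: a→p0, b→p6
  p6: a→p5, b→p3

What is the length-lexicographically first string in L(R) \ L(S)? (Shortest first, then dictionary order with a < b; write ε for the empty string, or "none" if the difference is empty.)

aba

The string aba is accepted by R but not by S.
No shorter string lies in the difference, and aba is the lexicographically first length-3 string in L(R) \ L(S).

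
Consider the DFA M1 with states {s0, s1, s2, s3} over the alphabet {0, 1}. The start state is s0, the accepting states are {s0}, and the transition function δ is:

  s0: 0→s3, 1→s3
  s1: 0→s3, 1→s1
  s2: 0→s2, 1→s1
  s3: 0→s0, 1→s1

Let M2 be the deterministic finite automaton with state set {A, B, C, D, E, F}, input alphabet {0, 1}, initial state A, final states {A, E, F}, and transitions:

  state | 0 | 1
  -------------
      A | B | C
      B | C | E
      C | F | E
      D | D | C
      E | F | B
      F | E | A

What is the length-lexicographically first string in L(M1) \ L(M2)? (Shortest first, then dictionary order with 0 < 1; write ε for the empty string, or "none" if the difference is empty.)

00

The string 00 is accepted by M1 but not by M2.
No shorter string lies in the difference, and 00 is the lexicographically first length-2 string in L(M1) \ L(M2).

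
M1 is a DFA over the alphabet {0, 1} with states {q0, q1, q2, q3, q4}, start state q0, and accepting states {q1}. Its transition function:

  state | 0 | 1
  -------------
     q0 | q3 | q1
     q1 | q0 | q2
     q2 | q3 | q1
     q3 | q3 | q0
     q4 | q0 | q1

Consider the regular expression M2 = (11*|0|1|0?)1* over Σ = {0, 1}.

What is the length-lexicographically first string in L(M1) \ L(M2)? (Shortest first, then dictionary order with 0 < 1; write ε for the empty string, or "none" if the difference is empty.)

101

The string 101 is accepted by M1 but not by M2.
No shorter string lies in the difference, and 101 is the lexicographically first length-3 string in L(M1) \ L(M2).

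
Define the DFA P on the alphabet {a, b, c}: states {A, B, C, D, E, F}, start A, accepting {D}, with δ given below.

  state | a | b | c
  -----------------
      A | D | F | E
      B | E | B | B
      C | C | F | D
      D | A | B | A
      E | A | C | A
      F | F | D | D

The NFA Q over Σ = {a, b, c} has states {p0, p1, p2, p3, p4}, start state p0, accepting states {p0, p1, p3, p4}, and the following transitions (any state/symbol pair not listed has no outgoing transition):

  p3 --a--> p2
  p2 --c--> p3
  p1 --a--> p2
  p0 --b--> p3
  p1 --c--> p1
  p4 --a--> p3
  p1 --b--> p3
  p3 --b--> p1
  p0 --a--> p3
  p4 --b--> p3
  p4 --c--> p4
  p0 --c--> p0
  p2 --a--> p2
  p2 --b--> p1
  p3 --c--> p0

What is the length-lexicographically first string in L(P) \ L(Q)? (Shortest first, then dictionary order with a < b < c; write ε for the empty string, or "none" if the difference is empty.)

The string aaa is accepted by P but not by Q.
No shorter string lies in the difference, and aaa is the lexicographically first length-3 string in L(P) \ L(Q).

aaa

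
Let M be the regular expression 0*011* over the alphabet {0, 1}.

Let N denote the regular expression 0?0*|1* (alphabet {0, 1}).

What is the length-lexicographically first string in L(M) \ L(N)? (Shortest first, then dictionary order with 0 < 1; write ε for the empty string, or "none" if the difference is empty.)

01

The string 01 is accepted by M but not by N.
No shorter string lies in the difference, and 01 is the lexicographically first length-2 string in L(M) \ L(N).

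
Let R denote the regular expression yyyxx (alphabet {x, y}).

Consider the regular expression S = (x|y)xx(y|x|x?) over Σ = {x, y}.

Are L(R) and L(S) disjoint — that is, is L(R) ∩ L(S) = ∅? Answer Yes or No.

Yes

Converting the expression R to a DFA (subset construction, then merging equivalent states) gives the minimal DFA with states {r0, r1, r2, r3, r4, r5, r6}, start state r0, accepting states {r6} and transitions r0: x→r1, y→r2; r1: x→r1, y→r1; r2: x→r1, y→r3; r3: x→r1, y→r4; r4: x→r5, y→r1; r5: x→r6, y→r1; r6: x→r1, y→r1.
Converting the expression S to a DFA (subset construction, then merging equivalent states) gives the minimal DFA with states {s0, s1, s2, s3, s4, s5}, start state s0, accepting states {s4, s5} and transitions s0: x→s1, y→s1; s1: x→s2, y→s3; s2: x→s4, y→s3; s3: x→s3, y→s3; s4: x→s5, y→s5; s5: x→s3, y→s3.
Exploring the product automaton R × S from the start pair (r0, s0), following both machines on each input symbol, reaches 11 state pairs: (r0, s0), (r1, s1), (r2, s1), (r1, s2), (r1, s3), (r3, s3), (r1, s4), (r4, s3), (r1, s5), (r5, s3), (r6, s3).
R accepts in {r6} and S accepts in {s4, s5}; no reachable pair has both components accepting, so no string drives both machines to acceptance simultaneously and L(R) ∩ L(S) = ∅.
So no string is accepted by both, and the intersection is empty.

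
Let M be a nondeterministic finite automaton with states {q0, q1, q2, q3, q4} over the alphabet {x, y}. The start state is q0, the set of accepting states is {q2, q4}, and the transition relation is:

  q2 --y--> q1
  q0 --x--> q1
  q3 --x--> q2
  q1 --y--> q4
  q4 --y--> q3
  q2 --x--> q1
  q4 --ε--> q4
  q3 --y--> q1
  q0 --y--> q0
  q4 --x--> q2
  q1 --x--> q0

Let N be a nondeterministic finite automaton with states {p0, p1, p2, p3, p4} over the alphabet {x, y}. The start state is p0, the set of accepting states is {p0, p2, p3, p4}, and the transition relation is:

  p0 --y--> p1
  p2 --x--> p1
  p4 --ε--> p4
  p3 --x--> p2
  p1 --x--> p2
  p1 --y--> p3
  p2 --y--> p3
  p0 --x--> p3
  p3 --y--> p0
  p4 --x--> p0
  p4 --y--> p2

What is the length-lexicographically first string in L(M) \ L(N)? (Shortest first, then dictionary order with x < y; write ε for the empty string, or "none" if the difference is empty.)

xyxyy

The string xyxyy is accepted by M but not by N.
No shorter string lies in the difference, and xyxyy is the lexicographically first length-5 string in L(M) \ L(N).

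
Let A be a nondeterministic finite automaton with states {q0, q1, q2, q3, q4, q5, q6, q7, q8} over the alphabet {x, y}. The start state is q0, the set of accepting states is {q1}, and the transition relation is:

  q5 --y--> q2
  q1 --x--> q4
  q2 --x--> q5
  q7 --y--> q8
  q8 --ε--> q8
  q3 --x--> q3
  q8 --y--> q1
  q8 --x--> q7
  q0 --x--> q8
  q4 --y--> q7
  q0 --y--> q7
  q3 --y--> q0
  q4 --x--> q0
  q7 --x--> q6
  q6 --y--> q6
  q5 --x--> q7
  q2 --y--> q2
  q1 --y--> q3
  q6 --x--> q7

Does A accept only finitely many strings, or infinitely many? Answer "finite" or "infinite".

infinite

State q0 is reachable from the start and can reach an accepting state, and it lies on the cycle q0 → q8 → q1 → q3 → q0.
Traversing that cycle any number of times yields accepted strings of unbounded length, so the language is infinite.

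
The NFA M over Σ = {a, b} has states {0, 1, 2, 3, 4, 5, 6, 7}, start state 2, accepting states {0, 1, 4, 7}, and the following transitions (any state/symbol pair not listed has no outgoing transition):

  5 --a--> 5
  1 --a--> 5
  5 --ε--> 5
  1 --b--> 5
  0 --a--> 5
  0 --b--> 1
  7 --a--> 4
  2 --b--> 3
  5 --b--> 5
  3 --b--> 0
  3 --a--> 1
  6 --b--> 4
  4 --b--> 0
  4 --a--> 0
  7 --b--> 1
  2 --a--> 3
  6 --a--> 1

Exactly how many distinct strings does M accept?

6

The useful subgraph on states {0, 1, 2, 3} is acyclic, so L(M) is finite; the longest accepting path visits 4 useful states, giving maximum string length 3.
Counting accepting paths from 2 by length: 4 of length 2, 2 of length 3. Total 6.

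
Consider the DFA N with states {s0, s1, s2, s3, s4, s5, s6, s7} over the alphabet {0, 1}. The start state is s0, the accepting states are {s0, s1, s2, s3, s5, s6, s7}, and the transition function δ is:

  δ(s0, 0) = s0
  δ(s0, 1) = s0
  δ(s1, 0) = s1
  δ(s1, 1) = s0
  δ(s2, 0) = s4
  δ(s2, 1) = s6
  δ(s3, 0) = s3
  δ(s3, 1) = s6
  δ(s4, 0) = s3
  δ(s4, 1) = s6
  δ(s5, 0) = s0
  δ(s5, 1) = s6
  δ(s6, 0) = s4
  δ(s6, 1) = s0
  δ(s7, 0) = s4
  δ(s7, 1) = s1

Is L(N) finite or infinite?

State s0 is reachable from the start and can reach an accepting state, and it lies on the cycle s0 → s0.
Traversing that cycle any number of times yields accepted strings of unbounded length, so the language is infinite.

infinite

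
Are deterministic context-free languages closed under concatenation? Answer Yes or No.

No

Take L₁ = {ε, c} (finite, hence regular and DCFL) and L₂ = {c aⁿbⁿ : n≥0} ∪ {cc aⁿb²ⁿ : n≥0} (a DCFL: the number of leading c's tells the DPDA whether to pop one stack symbol per b or per two b's). Then L₁L₂ ∩ cca⁺b* = {cc aⁿbⁿ : n≥1} ∪ {cc aⁿb²ⁿ : n≥1}. If L₁L₂ were a DCFL, so would be this intersection with a regular set, and a DPDA for it started from its configuration after reading cc would accept {aⁿbⁿ : n≥1} ∪ {aⁿb²ⁿ : n≥1}, which no deterministic PDA accepts (a DPDA for it would have a single run on aⁿb²ⁿ, accepting after the prefix aⁿbⁿ and accepting again after n more b's; an ordinary PDA that simulates it on a's and b's and, at any moment when it is accepting, may switch to reading only a fresh letter d while feeding each d to the simulation as a b, would accept aⁱbʲdᵏ (k≥1) exactly when both aⁱbʲ and aⁱbʲ⁺ᵏ are in the language, i.e. its language intersected with the regular set a*b*d⁺ would be exactly {aⁿbⁿdⁿ : n≥1} — impossible, since context-free languages are closed under intersection with regular sets and {aⁿbⁿdⁿ} is not context-free). Hence L₁L₂ is not a DCFL.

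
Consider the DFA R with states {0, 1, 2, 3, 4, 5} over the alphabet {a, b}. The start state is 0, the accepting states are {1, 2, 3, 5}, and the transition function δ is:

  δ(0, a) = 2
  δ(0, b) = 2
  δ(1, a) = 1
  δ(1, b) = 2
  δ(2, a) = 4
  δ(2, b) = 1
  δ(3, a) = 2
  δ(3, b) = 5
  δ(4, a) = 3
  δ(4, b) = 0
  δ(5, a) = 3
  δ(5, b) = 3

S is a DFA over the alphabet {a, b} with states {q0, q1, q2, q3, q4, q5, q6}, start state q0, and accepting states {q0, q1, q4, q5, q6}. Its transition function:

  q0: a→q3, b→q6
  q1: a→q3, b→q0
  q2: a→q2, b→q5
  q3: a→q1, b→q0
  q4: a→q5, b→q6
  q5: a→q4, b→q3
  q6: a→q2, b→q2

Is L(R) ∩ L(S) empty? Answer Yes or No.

The string b is accepted by both R and S.
Hence L(R) ∩ L(S) ≠ ∅.

No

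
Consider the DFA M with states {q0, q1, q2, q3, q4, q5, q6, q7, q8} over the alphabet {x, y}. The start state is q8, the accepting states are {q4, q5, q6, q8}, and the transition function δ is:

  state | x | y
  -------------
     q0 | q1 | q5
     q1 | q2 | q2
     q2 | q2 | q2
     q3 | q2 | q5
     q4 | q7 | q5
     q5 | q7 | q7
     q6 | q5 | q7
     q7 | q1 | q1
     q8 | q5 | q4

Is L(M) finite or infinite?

finite

The useful states (reachable from q8 and able to reach an accepting state) are {q4, q5, q8}.
Restricted to these states the transition graph has no cycle, so every accepting path has bounded length and L is finite.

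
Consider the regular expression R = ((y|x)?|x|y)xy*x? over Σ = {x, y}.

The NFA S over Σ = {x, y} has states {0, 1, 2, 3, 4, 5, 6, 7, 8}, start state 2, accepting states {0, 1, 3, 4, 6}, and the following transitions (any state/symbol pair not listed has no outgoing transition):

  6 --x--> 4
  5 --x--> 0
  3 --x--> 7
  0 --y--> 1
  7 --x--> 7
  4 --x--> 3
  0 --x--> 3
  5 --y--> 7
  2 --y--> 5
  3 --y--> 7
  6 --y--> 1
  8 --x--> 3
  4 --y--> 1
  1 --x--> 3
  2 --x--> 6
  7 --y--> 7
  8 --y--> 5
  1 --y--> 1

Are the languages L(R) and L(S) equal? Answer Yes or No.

Converting the expression R to a DFA (subset construction, then merging equivalent states) gives the minimal DFA with states {r0, r1, r2, r3, r4, r5}, start state r0, accepting states {r1, r3, r5} and transitions r0: x→r1, y→r2; r1: x→r3, y→r3; r2: x→r3, y→r4; r3: x→r5, y→r3; r4: x→r4, y→r4; r5: x→r4, y→r4.
Exploring the product automaton R × S from the start pair (r0, 2), following both machines on each input symbol, reaches 8 state pairs: (r0, 2), (r1, 6), (r2, 5), (r3, 4), (r3, 1), (r3, 0), (r4, 7), (r5, 3).
R accepts in {r1, r3, r5} and S accepts in {0, 1, 3, 4, 6}. In every reachable pair the two components are either both accepting — (r1, 6), (r3, 4), (r3, 1), (r3, 0), (r5, 3) — or both non-accepting, so no string is accepted by exactly one of the machines: L(R) \ L(S) and L(S) \ L(R) are both empty.
Hence every string is accepted by R iff it is accepted by S, and the two languages coincide.

Yes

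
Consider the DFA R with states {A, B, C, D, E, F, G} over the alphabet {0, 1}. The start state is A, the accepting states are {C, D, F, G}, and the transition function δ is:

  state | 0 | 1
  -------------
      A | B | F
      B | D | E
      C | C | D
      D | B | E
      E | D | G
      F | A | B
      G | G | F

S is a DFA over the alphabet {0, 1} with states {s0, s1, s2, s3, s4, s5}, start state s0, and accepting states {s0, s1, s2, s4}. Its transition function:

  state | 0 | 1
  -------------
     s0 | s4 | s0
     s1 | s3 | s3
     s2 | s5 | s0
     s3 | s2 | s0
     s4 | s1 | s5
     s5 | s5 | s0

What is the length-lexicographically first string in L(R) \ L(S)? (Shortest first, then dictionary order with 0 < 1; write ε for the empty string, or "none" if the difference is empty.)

010

The string 010 is accepted by R but not by S.
No shorter string lies in the difference, and 010 is the lexicographically first length-3 string in L(R) \ L(S).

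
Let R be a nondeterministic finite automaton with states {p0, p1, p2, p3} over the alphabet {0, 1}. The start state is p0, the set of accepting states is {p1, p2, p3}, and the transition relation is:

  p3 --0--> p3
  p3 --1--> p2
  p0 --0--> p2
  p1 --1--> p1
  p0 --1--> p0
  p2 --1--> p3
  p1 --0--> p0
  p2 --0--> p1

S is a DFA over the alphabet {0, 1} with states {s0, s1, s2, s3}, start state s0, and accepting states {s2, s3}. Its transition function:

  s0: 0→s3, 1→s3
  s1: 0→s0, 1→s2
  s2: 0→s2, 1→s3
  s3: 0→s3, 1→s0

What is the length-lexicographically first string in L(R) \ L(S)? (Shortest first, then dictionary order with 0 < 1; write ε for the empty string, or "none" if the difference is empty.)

The string 01 is accepted by R but not by S.
No shorter string lies in the difference, and 01 is the lexicographically first length-2 string in L(R) \ L(S).

01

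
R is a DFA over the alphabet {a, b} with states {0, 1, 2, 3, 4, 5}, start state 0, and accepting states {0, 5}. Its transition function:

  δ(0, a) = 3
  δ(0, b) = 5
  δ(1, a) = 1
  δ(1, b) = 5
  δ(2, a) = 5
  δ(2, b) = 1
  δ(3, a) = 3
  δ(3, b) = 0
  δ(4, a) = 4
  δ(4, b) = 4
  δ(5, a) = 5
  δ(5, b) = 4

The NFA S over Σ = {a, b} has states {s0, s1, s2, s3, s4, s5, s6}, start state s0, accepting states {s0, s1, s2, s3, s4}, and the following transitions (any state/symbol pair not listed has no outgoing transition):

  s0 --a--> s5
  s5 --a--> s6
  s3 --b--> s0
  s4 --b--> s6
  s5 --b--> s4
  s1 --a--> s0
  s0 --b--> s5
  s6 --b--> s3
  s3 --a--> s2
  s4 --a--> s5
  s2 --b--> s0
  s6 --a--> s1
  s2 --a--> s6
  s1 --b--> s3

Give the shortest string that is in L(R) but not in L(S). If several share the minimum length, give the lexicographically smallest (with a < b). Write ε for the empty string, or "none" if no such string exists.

b

The string b is accepted by R but not by S.
No shorter string lies in the difference, and b is the lexicographically first length-1 string in L(R) \ L(S).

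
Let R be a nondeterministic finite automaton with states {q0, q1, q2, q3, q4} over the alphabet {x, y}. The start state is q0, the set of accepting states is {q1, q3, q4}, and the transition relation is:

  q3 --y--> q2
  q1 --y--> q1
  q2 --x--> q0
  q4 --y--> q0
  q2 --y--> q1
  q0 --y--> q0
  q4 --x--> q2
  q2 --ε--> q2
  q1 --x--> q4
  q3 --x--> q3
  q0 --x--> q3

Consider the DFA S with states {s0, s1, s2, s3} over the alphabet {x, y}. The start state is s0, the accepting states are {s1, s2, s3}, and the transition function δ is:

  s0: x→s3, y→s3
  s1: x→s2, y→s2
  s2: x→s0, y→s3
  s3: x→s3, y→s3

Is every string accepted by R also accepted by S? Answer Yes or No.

Yes

Exploring the product automaton R × S from the start pair (q0, s0), following both machines on each input symbol, reaches 6 state pairs: (q0, s0), (q3, s3), (q0, s3), (q2, s3), (q1, s3), (q4, s3).
R accepts in {q1, q3, q4} and S accepts in {s1, s2, s3}. The reachable pairs whose R-component is accepting are (q3, s3), (q1, s3), (q4, s3); in each of them the S-component is accepting too, so the product for L(R) \ L(S) (R-component accepting, S-component rejecting) has no reachable accepting pair and the difference is empty.
Hence every string in L(R) is also in L(S).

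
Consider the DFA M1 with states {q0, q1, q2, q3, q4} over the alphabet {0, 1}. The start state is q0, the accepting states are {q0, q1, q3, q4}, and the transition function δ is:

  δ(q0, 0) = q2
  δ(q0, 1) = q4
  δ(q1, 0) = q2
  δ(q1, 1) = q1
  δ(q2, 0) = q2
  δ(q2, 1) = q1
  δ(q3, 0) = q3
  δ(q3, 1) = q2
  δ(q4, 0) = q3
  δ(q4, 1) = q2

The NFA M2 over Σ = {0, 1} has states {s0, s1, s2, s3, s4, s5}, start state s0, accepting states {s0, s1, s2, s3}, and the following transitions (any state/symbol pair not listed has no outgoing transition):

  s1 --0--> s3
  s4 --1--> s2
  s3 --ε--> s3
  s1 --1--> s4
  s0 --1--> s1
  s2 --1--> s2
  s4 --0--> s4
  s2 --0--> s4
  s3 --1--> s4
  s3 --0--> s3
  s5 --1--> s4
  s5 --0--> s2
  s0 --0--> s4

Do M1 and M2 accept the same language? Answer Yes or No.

Yes

Exploring the product automaton M1 × M2 from the start pair (q0, s0), following both machines on each input symbol, reaches 5 state pairs: (q0, s0), (q2, s4), (q4, s1), (q1, s2), (q3, s3).
M1 accepts in {q0, q1, q3, q4} and M2 accepts in {s0, s1, s2, s3}. In every reachable pair the two components are either both accepting — (q0, s0), (q4, s1), (q1, s2), (q3, s3) — or both non-accepting, so no string is accepted by exactly one of the machines: L(M1) \ L(M2) and L(M2) \ L(M1) are both empty.
Hence every string is accepted by M1 iff it is accepted by M2, and the two languages coincide.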